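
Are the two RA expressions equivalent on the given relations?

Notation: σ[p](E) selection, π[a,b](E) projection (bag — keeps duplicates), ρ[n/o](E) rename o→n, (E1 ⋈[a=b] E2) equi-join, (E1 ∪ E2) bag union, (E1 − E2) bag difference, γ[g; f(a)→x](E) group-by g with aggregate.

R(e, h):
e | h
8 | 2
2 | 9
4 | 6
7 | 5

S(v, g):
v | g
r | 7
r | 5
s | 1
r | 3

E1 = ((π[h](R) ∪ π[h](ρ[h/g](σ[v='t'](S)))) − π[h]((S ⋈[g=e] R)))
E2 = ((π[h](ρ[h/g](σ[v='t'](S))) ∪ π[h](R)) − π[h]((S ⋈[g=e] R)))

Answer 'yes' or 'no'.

E1 per-node cardinality:
  R → 4
  π[h](R) → 4
  S → 4
  σ[v='t'](S) → 0
  ρ[h/g](σ[v='t'](S)) → 0
  π[h](ρ[h/g](σ[v='t'](S))) → 0
  (π[h](R) ∪ π[h](ρ[h/g](σ[v='t'](S)))) → 4
  S → 4
  R → 4
  (S ⋈[g=e] R) → 1
  π[h]((S ⋈[g=e] R)) → 1
  ((π[h](R) ∪ π[h](ρ[h/g](σ[v='t'](S)))) − π[h]((S ⋈[g=e] R))) → 3
E2 per-node cardinality:
  S → 4
  σ[v='t'](S) → 0
  ρ[h/g](σ[v='t'](S)) → 0
  π[h](ρ[h/g](σ[v='t'](S))) → 0
  R → 4
  π[h](R) → 4
  (π[h](ρ[h/g](σ[v='t'](S))) ∪ π[h](R)) → 4
  S → 4
  R → 4
  (S ⋈[g=e] R) → 1
  π[h]((S ⋈[g=e] R)) → 1
  ((π[h](ρ[h/g](σ[v='t'](S))) ∪ π[h](R)) − π[h]((S ⋈[g=e] R))) → 3

E1 and E2 produce the same multiset:
h
2
6
9

yes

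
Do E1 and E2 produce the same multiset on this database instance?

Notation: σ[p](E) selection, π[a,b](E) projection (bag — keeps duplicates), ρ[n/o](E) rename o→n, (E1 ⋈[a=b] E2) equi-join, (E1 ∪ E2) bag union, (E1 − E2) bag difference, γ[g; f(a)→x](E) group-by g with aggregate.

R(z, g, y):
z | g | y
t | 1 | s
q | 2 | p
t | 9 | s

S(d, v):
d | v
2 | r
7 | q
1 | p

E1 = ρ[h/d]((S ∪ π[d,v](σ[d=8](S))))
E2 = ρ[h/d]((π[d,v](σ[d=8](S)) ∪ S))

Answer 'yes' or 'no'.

E1 row counts bottom-up:
  S → 3
  S → 3
  σ[d=8](S) → 0
  π[d,v](σ[d=8](S)) → 0
  (S ∪ π[d,v](σ[d=8](S))) → 3
  ρ[h/d]((S ∪ π[d,v](σ[d=8](S)))) → 3
E2 row counts bottom-up:
  S → 3
  σ[d=8](S) → 0
  π[d,v](σ[d=8](S)) → 0
  S → 3
  (π[d,v](σ[d=8](S)) ∪ S) → 3
  ρ[h/d]((π[d,v](σ[d=8](S)) ∪ S)) → 3

E1 and E2 produce the same multiset:
h | v
1 | p
2 | r
7 | q

yes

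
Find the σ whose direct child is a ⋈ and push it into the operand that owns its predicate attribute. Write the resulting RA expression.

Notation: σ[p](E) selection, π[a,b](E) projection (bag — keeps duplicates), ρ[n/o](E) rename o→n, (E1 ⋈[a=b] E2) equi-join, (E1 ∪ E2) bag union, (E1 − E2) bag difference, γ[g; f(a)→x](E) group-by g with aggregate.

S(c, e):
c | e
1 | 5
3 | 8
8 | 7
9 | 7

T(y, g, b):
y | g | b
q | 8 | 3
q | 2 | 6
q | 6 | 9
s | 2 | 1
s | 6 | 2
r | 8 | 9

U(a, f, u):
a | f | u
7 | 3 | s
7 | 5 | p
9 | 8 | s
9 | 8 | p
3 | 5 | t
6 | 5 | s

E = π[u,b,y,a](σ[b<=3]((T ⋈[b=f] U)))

σ filters on b, owned by the left side.
E' = π[u,b,y,a]((σ[b<=3](T) ⋈[b=f] U))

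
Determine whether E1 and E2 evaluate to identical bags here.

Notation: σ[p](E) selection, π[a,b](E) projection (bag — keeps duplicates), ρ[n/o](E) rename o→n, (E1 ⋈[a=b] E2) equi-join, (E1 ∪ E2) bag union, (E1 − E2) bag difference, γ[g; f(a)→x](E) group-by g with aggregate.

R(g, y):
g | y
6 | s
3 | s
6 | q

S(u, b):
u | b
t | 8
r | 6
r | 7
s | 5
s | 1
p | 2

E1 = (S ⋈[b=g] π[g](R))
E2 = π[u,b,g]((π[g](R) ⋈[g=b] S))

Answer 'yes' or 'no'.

E1 per-node cardinality:
  S → 6
  R → 3
  π[g](R) → 3
  (S ⋈[b=g] π[g](R)) → 2
E2 per-node cardinality:
  R → 3
  π[g](R) → 3
  S → 6
  (π[g](R) ⋈[g=b] S) → 2
  π[u,b,g]((π[g](R) ⋈[g=b] S)) → 2

E1 and E2 produce the same multiset:
u | b | g
r | 6 | 6
r | 6 | 6

yes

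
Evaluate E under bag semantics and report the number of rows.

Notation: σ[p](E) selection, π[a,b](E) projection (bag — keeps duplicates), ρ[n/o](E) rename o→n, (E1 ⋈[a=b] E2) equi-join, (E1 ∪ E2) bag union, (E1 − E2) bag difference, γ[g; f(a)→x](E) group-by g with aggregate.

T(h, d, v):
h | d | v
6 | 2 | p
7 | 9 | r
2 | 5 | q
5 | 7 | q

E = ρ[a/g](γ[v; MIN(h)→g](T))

Subexpression sizes:
  T → 4
  γ[v; MIN(h)→g](T) → 3
  ρ[a/g](γ[v; MIN(h)→g](T)) → 3

|E| = 3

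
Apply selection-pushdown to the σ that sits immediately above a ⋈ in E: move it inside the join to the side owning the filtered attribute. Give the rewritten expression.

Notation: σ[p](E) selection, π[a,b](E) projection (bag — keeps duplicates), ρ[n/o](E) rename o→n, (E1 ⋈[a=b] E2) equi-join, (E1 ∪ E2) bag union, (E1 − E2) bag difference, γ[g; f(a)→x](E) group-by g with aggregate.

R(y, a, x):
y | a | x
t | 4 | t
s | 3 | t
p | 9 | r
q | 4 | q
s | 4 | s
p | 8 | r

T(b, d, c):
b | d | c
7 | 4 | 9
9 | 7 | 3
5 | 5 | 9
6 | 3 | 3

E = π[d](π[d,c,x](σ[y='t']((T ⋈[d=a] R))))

σ filters on y, owned by the right side.
E' = π[d](π[d,c,x]((T ⋈[d=a] σ[y='t'](R))))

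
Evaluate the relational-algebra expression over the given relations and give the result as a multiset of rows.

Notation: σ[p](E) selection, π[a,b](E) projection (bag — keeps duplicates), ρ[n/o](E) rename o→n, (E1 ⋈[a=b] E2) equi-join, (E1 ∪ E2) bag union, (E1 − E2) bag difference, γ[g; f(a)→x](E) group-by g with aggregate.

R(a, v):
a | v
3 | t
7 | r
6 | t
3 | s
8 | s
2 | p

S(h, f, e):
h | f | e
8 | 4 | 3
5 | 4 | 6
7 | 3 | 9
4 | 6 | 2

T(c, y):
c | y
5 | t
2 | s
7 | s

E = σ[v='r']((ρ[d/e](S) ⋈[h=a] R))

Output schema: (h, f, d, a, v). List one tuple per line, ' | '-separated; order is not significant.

Row counts bottom-up:
  S → 4
  ρ[d/e](S) → 4
  R → 6
  (ρ[d/e](S) ⋈[h=a] R) → 2
  σ[v='r']((ρ[d/e](S) ⋈[h=a] R)) → 1

== RESULT ==
h | f | d | a | v
7 | 3 | 9 | 7 | r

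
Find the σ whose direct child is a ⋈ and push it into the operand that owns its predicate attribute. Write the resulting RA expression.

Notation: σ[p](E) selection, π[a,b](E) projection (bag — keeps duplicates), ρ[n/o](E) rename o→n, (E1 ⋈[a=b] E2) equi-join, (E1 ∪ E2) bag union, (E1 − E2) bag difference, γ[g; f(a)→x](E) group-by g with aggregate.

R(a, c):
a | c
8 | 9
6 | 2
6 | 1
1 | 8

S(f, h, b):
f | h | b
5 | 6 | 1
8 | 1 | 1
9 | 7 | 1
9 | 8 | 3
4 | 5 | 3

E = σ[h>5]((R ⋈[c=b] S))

σ filters on h, owned by the right side.
E' = (R ⋈[c=b] σ[h>5](S))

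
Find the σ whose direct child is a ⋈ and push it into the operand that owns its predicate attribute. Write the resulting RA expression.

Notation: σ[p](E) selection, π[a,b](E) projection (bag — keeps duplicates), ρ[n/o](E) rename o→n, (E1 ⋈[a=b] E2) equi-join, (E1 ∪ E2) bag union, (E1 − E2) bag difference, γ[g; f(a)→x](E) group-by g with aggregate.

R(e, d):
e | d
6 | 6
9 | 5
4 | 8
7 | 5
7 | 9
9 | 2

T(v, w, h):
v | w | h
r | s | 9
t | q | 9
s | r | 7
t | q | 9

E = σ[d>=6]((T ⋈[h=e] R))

σ filters on d, owned by the right side.
E' = (T ⋈[h=e] σ[d>=6](R))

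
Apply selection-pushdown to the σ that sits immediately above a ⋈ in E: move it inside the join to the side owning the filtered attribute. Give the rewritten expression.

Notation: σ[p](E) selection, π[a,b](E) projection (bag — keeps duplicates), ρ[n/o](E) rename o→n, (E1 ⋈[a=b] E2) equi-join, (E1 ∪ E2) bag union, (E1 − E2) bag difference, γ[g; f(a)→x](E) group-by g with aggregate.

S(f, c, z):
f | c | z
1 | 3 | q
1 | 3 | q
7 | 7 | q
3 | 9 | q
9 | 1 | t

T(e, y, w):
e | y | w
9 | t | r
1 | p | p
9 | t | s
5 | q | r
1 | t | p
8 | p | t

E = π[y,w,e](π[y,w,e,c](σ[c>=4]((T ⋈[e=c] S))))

σ filters on c, owned by the right side.
E' = π[y,w,e](π[y,w,e,c]((T ⋈[e=c] σ[c>=4](S))))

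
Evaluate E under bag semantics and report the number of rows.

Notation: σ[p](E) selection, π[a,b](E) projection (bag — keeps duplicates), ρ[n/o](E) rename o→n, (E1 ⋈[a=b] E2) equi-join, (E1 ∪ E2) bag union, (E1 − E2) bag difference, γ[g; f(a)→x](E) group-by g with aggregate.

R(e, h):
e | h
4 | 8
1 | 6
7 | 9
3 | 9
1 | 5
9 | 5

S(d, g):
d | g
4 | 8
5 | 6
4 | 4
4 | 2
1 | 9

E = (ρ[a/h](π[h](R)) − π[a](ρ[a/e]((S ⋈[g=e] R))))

Subexpression sizes:
  R → 6
  π[h](R) → 6
  ρ[a/h](π[h](R)) → 6
  S → 5
  R → 6
  (S ⋈[g=e] R) → 2
  ρ[a/e]((S ⋈[g=e] R)) → 2
  π[a](ρ[a/e]((S ⋈[g=e] R))) → 2
  (ρ[a/h](π[h](R)) − π[a](ρ[a/e]((S ⋈[g=e] R)))) → 5

|E| = 5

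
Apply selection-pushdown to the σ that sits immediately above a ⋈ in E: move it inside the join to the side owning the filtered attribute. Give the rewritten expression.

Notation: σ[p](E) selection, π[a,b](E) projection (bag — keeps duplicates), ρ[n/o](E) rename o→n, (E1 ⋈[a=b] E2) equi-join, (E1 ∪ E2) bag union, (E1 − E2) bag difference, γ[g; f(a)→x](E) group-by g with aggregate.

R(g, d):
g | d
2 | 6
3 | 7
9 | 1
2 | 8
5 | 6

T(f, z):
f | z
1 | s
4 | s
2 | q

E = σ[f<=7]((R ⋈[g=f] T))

σ filters on f, owned by the right side.
E' = (R ⋈[g=f] σ[f<=7](T))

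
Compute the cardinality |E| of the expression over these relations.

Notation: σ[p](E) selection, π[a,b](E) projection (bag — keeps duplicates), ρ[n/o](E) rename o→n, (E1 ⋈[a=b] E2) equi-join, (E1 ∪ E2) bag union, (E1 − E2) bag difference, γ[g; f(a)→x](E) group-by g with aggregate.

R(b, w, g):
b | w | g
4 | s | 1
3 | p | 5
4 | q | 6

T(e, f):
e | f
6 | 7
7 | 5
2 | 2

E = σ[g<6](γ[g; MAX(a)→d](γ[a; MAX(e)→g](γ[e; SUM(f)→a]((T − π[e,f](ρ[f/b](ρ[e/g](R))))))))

Row counts bottom-up:
  T → 3
  R → 3
  ρ[e/g](R) → 3
  ρ[f/b](ρ[e/g](R)) → 3
  π[e,f](ρ[f/b](ρ[e/g](R))) → 3
  (T − π[e,f](ρ[f/b](ρ[e/g](R)))) → 3
  γ[e; SUM(f)→a]((T − π[e,f](ρ[f/b](ρ[e/g](R))))) → 3
  γ[a; MAX(e)→g](γ[e; SUM(f)→a]((T − π[e,f](ρ[f/b](ρ[e/g](R)))))) → 3
  γ[g; MAX(a)→d](γ[a; MAX(e)→g](γ[e; SUM(f)→a]((T − π[e,f](ρ[f/b](ρ[e/g](R))))))) → 3
  σ[g<6](γ[g; MAX(a)→d](γ[a; MAX(e)→g](γ[e; SUM(f)→a]((T − π[e,f](ρ[f/b](ρ[e/g](R)))))))) → 1

|E| = 1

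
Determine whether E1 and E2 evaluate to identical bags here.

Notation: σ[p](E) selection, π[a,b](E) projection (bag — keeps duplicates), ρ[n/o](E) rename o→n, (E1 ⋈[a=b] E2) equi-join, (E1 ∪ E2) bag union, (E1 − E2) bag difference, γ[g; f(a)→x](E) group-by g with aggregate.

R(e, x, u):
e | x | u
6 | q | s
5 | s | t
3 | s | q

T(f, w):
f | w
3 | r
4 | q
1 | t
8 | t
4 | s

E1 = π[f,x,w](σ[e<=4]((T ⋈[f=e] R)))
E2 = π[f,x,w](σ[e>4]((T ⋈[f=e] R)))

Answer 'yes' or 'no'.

E1 stepwise |·|:
  T → 5
  R → 3
  (T ⋈[f=e] R) → 1
  σ[e<=4]((T ⋈[f=e] R)) → 1
  π[f,x,w](σ[e<=4]((T ⋈[f=e] R))) → 1
E2 stepwise |·|:
  T → 5
  R → 3
  (T ⋈[f=e] R) → 1
  σ[e>4]((T ⋈[f=e] R)) → 0
  π[f,x,w](σ[e>4]((T ⋈[f=e] R))) → 0

E1 result:
f | x | w
3 | s | r
E2 result:
f | x | w
(0 rows)
Witness: (3, 's', 'r') appears 1× in E1 but 0× in E2.

no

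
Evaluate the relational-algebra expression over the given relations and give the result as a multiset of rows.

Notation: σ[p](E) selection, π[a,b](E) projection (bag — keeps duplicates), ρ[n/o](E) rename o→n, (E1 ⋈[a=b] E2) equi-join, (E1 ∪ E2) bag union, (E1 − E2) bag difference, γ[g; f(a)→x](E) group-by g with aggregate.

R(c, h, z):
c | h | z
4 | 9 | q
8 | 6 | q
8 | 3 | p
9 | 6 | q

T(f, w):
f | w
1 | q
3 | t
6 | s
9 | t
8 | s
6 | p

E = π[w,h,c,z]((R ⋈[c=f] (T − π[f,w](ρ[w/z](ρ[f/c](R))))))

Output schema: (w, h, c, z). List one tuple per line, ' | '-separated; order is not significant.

Row counts bottom-up:
  R → 4
  T → 6
  R → 4
  ρ[f/c](R) → 4
  ρ[w/z](ρ[f/c](R)) → 4
  π[f,w](ρ[w/z](ρ[f/c](R))) → 4
  (T − π[f,w](ρ[w/z](ρ[f/c](R)))) → 6
  (R ⋈[c=f] (T − π[f,w](ρ[w/z](ρ[f/c](R))))) → 3
  π[w,h,c,z]((R ⋈[c=f] (T − π[f,w](ρ[w/z](ρ[f/c](R)))))) → 3

== RESULT ==
w | h | c | z
s | 3 | 8 | p
s | 6 | 8 | q
t | 6 | 9 | q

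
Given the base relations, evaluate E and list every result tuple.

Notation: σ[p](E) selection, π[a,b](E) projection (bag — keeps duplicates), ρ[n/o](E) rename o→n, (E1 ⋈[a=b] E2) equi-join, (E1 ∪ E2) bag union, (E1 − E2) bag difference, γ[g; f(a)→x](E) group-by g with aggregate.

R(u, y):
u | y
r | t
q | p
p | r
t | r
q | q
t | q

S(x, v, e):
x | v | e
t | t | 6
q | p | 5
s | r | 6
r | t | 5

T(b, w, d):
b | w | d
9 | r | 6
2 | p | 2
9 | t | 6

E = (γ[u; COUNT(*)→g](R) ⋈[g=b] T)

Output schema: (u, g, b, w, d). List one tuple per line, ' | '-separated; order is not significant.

Stepwise |·|:
  R → 6
  γ[u; COUNT(*)→g](R) → 4
  T → 3
  (γ[u; COUNT(*)→g](R) ⋈[g=b] T) → 2

== RESULT ==
u | g | b | w | d
q | 2 | 2 | p | 2
t | 2 | 2 | p | 2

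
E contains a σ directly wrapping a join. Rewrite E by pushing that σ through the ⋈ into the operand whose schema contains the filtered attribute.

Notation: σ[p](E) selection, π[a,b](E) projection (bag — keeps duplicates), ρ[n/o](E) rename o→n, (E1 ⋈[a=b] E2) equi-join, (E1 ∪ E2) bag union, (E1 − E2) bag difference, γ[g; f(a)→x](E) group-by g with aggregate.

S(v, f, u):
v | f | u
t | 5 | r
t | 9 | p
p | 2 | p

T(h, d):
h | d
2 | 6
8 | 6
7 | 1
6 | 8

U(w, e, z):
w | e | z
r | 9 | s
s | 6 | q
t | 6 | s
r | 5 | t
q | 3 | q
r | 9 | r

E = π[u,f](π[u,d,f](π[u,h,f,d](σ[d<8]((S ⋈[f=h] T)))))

σ filters on d, owned by the right side.
E' = π[u,f](π[u,d,f](π[u,h,f,d]((S ⋈[f=h] σ[d<8](T)))))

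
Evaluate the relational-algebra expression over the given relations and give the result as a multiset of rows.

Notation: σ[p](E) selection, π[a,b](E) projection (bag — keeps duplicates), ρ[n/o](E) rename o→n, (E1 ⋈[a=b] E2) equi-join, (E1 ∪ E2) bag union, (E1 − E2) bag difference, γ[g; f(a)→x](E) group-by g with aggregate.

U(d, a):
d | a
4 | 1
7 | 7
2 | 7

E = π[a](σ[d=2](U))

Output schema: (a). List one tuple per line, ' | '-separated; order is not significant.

Per-node cardinality:
  U → 3
  σ[d=2](U) → 1
  π[a](σ[d=2](U)) → 1

== RESULT ==
a
7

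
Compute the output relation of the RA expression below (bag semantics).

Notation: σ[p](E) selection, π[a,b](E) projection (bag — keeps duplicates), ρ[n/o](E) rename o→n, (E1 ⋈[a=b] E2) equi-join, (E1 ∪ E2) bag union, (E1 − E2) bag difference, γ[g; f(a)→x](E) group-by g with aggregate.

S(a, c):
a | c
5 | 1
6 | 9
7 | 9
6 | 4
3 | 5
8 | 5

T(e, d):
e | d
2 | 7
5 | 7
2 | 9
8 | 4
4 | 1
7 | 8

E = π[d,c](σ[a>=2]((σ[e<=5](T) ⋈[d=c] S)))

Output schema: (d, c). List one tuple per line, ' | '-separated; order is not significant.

Subexpression sizes:
  T → 6
  σ[e<=5](T) → 4
  S → 6
  (σ[e<=5](T) ⋈[d=c] S) → 3
  σ[a>=2]((σ[e<=5](T) ⋈[d=c] S)) → 3
  π[d,c](σ[a>=2]((σ[e<=5](T) ⋈[d=c] S))) → 3

== RESULT ==
d | c
1 | 1
9 | 9
9 | 9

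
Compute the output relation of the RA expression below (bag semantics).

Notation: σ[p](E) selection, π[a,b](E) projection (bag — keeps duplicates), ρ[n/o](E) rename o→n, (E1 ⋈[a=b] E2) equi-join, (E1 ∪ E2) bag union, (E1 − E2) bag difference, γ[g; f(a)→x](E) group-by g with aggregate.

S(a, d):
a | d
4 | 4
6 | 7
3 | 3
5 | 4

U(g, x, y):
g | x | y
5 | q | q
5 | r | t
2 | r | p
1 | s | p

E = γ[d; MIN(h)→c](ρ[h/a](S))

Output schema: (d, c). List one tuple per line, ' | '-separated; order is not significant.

Stepwise |·|:
  S → 4
  ρ[h/a](S) → 4
  γ[d; MIN(h)→c](ρ[h/a](S)) → 3

== RESULT ==
d | c
3 | 3
4 | 4
7 | 6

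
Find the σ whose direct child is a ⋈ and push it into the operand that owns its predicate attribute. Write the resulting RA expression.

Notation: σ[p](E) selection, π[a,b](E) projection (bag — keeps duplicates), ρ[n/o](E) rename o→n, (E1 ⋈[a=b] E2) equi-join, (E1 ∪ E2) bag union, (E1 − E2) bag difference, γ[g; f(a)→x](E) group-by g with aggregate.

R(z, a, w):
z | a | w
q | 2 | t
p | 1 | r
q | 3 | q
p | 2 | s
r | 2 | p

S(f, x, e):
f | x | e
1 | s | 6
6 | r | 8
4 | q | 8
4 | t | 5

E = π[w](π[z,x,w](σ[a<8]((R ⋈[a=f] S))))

σ filters on a, owned by the left side.
E' = π[w](π[z,x,w]((σ[a<8](R) ⋈[a=f] S)))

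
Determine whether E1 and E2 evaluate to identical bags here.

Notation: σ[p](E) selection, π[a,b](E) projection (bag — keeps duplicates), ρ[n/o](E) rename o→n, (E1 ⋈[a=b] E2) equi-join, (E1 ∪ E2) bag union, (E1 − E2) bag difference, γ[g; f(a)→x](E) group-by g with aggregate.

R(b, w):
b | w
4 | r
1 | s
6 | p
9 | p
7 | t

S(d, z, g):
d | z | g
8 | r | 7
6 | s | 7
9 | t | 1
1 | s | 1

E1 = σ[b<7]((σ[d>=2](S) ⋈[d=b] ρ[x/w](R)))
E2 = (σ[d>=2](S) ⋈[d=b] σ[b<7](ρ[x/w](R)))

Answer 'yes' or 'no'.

E1 stepwise |·|:
  S → 4
  σ[d>=2](S) → 3
  R → 5
  ρ[x/w](R) → 5
  (σ[d>=2](S) ⋈[d=b] ρ[x/w](R)) → 2
  σ[b<7]((σ[d>=2](S) ⋈[d=b] ρ[x/w](R))) → 1
E2 stepwise |·|:
  S → 4
  σ[d>=2](S) → 3
  R → 5
  ρ[x/w](R) → 5
  σ[b<7](ρ[x/w](R)) → 3
  (σ[d>=2](S) ⋈[d=b] σ[b<7](ρ[x/w](R))) → 1

E1 and E2 produce the same multiset:
d | z | g | b | x
6 | s | 7 | 6 | p

yes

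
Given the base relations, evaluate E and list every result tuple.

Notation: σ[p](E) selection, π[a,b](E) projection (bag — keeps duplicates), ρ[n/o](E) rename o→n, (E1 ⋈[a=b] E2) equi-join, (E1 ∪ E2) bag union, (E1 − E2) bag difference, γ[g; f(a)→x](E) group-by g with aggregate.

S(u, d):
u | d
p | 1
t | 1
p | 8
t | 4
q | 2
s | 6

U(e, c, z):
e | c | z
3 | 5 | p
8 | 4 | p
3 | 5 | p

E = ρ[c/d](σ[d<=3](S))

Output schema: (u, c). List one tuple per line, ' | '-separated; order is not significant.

Per-node cardinality:
  S → 6
  σ[d<=3](S) → 3
  ρ[c/d](σ[d<=3](S)) → 3

== RESULT ==
u | c
p | 1
q | 2
t | 1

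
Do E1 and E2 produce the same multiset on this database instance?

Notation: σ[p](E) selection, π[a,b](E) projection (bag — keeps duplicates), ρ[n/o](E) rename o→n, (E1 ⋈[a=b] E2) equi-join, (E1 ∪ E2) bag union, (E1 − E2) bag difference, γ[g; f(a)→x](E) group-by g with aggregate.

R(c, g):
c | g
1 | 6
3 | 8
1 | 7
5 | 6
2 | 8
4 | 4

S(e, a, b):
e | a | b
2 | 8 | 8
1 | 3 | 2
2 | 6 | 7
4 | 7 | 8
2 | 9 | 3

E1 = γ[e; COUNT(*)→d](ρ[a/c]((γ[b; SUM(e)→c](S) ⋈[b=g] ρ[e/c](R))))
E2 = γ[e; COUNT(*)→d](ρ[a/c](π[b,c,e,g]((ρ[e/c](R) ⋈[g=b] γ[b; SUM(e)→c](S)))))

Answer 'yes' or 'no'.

E1 row counts bottom-up:
  S → 5
  γ[b; SUM(e)→c](S) → 4
  R → 6
  ρ[e/c](R) → 6
  (γ[b; SUM(e)→c](S) ⋈[b=g] ρ[e/c](R)) → 3
  ρ[a/c]((γ[b; SUM(e)→c](S) ⋈[b=g] ρ[e/c](R))) → 3
  γ[e; COUNT(*)→d](ρ[a/c]((γ[b; SUM(e)→c](S) ⋈[b=g] ρ[e/c](R)))) → 3
E2 row counts bottom-up:
  R → 6
  ρ[e/c](R) → 6
  S → 5
  γ[b; SUM(e)→c](S) → 4
  (ρ[e/c](R) ⋈[g=b] γ[b; SUM(e)→c](S)) → 3
  π[b,c,e,g]((ρ[e/c](R) ⋈[g=b] γ[b; SUM(e)→c](S))) → 3
  ρ[a/c](π[b,c,e,g]((ρ[e/c](R) ⋈[g=b] γ[b; SUM(e)→c](S)))) → 3
  γ[e; COUNT(*)→d](ρ[a/c](π[b,c,e,g]((ρ[e/c](R) ⋈[g=b] γ[b; SUM(e)→c](S))))) → 3

E1 and E2 produce the same multiset:
e | d
1 | 1
2 | 1
3 | 1

yes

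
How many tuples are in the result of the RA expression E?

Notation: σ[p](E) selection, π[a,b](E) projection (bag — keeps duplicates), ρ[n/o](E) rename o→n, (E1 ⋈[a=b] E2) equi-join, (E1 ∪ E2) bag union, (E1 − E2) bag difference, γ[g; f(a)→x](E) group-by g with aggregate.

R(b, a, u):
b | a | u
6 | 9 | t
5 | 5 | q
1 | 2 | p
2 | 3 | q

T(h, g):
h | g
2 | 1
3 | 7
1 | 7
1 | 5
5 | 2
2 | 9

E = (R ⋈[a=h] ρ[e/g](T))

Subexpression sizes:
  R → 4
  T → 6
  ρ[e/g](T) → 6
  (R ⋈[a=h] ρ[e/g](T)) → 4

|E| = 4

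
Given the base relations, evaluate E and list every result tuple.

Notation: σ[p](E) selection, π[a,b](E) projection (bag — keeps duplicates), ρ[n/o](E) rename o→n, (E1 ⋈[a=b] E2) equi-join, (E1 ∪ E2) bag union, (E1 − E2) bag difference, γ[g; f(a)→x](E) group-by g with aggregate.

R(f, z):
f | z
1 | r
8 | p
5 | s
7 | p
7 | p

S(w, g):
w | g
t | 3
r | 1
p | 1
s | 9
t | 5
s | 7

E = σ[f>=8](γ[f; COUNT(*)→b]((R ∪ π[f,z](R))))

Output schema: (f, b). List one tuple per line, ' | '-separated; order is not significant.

Per-node cardinality:
  R → 5
  R → 5
  π[f,z](R) → 5
  (R ∪ π[f,z](R)) → 10
  γ[f; COUNT(*)→b]((R ∪ π[f,z](R))) → 4
  σ[f>=8](γ[f; COUNT(*)→b]((R ∪ π[f,z](R)))) → 1

== RESULT ==
f | b
8 | 2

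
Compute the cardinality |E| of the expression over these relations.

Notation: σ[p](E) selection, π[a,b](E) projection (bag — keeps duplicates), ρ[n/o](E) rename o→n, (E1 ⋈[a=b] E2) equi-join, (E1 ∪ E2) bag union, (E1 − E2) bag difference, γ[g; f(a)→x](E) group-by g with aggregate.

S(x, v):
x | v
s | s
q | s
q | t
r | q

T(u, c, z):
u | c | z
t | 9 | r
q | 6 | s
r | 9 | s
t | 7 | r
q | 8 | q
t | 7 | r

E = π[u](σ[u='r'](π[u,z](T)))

Row counts bottom-up:
  T → 6
  π[u,z](T) → 6
  σ[u='r'](π[u,z](T)) → 1
  π[u](σ[u='r'](π[u,z](T))) → 1

|E| = 1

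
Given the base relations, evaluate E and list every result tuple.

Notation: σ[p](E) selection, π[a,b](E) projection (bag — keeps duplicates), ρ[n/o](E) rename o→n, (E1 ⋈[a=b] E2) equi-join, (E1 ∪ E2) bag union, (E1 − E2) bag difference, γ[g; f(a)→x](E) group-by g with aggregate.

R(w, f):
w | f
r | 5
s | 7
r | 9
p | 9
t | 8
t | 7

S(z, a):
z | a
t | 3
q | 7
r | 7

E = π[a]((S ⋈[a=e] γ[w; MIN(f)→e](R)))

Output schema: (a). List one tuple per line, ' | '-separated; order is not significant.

Per-node cardinality:
  S → 3
  R → 6
  γ[w; MIN(f)→e](R) → 4
  (S ⋈[a=e] γ[w; MIN(f)→e](R)) → 4
  π[a]((S ⋈[a=e] γ[w; MIN(f)→e](R))) → 4

== RESULT ==
a
7
7
7
7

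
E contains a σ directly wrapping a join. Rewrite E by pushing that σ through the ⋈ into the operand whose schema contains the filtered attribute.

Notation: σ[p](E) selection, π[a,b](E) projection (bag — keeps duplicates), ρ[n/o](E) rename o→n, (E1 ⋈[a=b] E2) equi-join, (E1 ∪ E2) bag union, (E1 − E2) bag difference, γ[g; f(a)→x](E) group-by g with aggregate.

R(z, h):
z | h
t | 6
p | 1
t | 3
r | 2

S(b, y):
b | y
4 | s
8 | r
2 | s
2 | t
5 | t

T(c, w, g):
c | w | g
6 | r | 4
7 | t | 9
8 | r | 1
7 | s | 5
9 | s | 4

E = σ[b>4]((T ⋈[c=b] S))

σ filters on b, owned by the right side.
E' = (T ⋈[c=b] σ[b>4](S))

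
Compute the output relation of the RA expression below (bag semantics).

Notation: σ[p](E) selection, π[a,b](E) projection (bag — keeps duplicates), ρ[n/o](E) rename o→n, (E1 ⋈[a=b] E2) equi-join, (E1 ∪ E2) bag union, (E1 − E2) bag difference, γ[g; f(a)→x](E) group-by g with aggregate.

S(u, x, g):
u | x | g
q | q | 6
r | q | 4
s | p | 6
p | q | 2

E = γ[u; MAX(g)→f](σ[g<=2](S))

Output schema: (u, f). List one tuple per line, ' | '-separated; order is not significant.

Per-node cardinality:
  S → 4
  σ[g<=2](S) → 1
  γ[u; MAX(g)→f](σ[g<=2](S)) → 1

== RESULT ==
u | f
p | 2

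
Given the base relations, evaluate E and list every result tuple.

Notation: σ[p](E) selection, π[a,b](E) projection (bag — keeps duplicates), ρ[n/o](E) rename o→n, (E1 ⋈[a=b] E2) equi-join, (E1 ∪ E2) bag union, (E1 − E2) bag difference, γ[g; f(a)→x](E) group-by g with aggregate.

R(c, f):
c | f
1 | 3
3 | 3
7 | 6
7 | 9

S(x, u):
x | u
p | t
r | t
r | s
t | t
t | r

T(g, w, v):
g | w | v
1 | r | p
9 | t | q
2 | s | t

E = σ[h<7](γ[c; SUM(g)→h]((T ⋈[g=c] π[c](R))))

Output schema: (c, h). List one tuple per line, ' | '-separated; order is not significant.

Per-node cardinality:
  T → 3
  R → 4
  π[c](R) → 4
  (T ⋈[g=c] π[c](R)) → 1
  γ[c; SUM(g)→h]((T ⋈[g=c] π[c](R))) → 1
  σ[h<7](γ[c; SUM(g)→h]((T ⋈[g=c] π[c](R)))) → 1

== RESULT ==
c | h
1 | 1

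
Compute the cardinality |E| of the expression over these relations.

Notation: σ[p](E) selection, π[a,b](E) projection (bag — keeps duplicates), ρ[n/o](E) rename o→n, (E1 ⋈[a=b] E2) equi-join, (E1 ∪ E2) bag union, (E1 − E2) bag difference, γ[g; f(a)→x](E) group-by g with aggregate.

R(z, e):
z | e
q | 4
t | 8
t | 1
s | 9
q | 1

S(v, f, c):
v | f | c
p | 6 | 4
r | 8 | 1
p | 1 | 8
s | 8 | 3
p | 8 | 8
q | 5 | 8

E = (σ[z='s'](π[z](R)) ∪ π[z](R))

Per-node cardinality:
  R → 5
  π[z](R) → 5
  σ[z='s'](π[z](R)) → 1
  R → 5
  π[z](R) → 5
  (σ[z='s'](π[z](R)) ∪ π[z](R)) → 6

|E| = 6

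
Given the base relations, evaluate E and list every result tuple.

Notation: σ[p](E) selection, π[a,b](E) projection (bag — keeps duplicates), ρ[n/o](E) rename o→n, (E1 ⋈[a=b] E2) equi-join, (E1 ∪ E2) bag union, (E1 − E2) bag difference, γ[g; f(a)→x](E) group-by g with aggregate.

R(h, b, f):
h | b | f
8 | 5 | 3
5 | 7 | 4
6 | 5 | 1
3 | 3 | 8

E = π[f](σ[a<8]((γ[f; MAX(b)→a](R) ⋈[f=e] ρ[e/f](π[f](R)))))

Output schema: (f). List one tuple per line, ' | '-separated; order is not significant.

Subexpression sizes:
  R → 4
  γ[f; MAX(b)→a](R) → 4
  R → 4
  π[f](R) → 4
  ρ[e/f](π[f](R)) → 4
  (γ[f; MAX(b)→a](R) ⋈[f=e] ρ[e/f](π[f](R))) → 4
  σ[a<8]((γ[f; MAX(b)→a](R) ⋈[f=e] ρ[e/f](π[f](R)))) → 4
  π[f](σ[a<8]((γ[f; MAX(b)→a](R) ⋈[f=e] ρ[e/f](π[f](R))))) → 4

== RESULT ==
f
1
3
4
8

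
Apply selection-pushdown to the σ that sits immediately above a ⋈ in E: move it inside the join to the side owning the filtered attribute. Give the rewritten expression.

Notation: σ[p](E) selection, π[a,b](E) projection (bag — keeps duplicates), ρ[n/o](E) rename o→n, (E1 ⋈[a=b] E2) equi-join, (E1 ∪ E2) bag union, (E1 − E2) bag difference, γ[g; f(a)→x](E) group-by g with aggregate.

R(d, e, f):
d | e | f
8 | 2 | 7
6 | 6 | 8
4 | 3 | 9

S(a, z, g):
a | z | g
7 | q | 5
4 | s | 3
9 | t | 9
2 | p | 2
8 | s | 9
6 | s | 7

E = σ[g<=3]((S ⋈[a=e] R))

σ filters on g, owned by the left side.
E' = (σ[g<=3](S) ⋈[a=e] R)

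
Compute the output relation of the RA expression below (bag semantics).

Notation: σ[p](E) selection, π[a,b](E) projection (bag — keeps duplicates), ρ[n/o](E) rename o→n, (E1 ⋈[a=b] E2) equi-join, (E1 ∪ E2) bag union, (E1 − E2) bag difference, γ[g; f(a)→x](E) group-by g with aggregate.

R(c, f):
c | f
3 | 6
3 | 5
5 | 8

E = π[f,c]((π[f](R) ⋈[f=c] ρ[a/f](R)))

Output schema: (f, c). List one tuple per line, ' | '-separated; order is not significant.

Per-node cardinality:
  R → 3
  π[f](R) → 3
  R → 3
  ρ[a/f](R) → 3
  (π[f](R) ⋈[f=c] ρ[a/f](R)) → 1
  π[f,c]((π[f](R) ⋈[f=c] ρ[a/f](R))) → 1

== RESULT ==
f | c
5 | 5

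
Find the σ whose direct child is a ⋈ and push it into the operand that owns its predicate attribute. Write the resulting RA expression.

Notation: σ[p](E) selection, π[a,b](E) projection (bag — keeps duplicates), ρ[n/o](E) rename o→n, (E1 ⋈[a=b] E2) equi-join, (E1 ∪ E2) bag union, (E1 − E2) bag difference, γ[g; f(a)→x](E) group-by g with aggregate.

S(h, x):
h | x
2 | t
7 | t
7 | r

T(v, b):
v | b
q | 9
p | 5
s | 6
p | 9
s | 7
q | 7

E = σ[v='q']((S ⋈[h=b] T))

σ filters on v, owned by the right side.
E' = (S ⋈[h=b] σ[v='q'](T))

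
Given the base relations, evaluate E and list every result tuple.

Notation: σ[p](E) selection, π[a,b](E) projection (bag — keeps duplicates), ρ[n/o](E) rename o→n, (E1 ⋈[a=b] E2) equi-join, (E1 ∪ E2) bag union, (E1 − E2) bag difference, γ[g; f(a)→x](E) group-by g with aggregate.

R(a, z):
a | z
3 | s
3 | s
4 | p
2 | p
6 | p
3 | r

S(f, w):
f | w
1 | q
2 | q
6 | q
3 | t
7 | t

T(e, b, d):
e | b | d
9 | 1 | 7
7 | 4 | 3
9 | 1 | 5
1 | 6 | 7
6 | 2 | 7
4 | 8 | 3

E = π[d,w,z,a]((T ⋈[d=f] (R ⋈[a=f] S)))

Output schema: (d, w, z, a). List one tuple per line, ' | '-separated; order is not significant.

Stepwise |·|:
  T → 6
  R → 6
  S → 5
  (R ⋈[a=f] S) → 5
  (T ⋈[d=f] (R ⋈[a=f] S)) → 6
  π[d,w,z,a]((T ⋈[d=f] (R ⋈[a=f] S))) → 6

== RESULT ==
d | w | z | a
3 | t | r | 3
3 | t | r | 3
3 | t | s | 3
3 | t | s | 3
3 | t | s | 3
3 | t | s | 3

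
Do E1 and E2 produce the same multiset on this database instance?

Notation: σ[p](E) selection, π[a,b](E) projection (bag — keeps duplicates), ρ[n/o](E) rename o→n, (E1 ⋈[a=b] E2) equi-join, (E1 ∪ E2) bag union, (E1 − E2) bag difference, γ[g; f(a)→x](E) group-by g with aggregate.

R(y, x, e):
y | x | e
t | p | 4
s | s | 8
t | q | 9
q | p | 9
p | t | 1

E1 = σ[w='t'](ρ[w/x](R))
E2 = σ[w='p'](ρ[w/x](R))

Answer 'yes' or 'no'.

E1 per-node cardinality:
  R → 5
  ρ[w/x](R) → 5
  σ[w='t'](ρ[w/x](R)) → 1
E2 per-node cardinality:
  R → 5
  ρ[w/x](R) → 5
  σ[w='p'](ρ[w/x](R)) → 2

E1 result:
y | w | e
p | t | 1
E2 result:
y | w | e
q | p | 9
t | p | 4
Witness: ('q', 'p', 9) appears 0× in E1 but 1× in E2.

no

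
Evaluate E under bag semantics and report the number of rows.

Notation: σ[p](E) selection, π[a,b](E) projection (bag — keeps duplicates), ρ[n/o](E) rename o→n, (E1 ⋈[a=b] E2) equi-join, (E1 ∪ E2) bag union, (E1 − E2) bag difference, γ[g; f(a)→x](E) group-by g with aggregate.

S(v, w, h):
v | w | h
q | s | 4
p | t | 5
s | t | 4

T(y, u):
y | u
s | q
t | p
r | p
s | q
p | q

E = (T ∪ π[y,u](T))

Subexpression sizes:
  T → 5
  T → 5
  π[y,u](T) → 5
  (T ∪ π[y,u](T)) → 10

|E| = 10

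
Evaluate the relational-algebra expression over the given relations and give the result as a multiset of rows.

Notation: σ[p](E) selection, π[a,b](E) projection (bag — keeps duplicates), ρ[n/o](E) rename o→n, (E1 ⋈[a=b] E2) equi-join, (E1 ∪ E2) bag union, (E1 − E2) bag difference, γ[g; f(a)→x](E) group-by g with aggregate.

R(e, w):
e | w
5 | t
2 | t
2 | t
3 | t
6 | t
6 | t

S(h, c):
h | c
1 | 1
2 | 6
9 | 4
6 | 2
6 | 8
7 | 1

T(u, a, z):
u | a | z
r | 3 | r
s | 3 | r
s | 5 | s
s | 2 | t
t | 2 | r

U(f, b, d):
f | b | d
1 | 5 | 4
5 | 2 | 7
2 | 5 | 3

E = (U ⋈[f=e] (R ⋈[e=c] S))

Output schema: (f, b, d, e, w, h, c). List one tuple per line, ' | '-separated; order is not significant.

Stepwise |·|:
  U → 3
  R → 6
  S → 6
  (R ⋈[e=c] S) → 4
  (U ⋈[f=e] (R ⋈[e=c] S)) → 2

== RESULT ==
f | b | d | e | w | h | c
2 | 5 | 3 | 2 | t | 6 | 2
2 | 5 | 3 | 2 | t | 6 | 2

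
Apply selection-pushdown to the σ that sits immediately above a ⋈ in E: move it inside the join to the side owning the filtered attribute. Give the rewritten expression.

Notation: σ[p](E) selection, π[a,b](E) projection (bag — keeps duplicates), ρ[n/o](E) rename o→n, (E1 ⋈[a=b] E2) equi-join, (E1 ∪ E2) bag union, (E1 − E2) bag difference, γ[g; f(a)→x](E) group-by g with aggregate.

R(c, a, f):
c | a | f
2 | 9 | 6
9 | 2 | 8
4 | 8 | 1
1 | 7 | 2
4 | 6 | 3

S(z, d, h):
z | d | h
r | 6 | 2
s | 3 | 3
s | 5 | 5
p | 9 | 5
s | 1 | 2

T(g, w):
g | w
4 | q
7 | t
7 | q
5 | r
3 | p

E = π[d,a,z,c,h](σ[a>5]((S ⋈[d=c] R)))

σ filters on a, owned by the right side.
E' = π[d,a,z,c,h]((S ⋈[d=c] σ[a>5](R)))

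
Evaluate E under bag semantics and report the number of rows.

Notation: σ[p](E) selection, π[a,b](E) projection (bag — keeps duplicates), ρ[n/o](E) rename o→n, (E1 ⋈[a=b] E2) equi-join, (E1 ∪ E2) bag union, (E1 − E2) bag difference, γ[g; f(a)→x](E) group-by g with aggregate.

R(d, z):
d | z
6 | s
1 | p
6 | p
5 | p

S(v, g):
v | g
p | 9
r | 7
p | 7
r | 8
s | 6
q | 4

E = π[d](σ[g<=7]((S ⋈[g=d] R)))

Stepwise |·|:
  S → 6
  R → 4
  (S ⋈[g=d] R) → 2
  σ[g<=7]((S ⋈[g=d] R)) → 2
  π[d](σ[g<=7]((S ⋈[g=d] R))) → 2

|E| = 2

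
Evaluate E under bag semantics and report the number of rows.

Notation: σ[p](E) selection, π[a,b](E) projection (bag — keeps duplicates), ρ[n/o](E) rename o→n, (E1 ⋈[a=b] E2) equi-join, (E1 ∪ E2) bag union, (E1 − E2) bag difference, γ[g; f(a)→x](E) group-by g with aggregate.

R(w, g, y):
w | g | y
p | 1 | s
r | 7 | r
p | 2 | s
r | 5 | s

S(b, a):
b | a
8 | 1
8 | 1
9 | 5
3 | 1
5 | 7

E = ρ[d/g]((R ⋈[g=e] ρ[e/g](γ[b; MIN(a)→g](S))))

Subexpression sizes:
  R → 4
  S → 5
  γ[b; MIN(a)→g](S) → 4
  ρ[e/g](γ[b; MIN(a)→g](S)) → 4
  (R ⋈[g=e] ρ[e/g](γ[b; MIN(a)→g](S))) → 4
  ρ[d/g]((R ⋈[g=e] ρ[e/g](γ[b; MIN(a)→g](S)))) → 4

|E| = 4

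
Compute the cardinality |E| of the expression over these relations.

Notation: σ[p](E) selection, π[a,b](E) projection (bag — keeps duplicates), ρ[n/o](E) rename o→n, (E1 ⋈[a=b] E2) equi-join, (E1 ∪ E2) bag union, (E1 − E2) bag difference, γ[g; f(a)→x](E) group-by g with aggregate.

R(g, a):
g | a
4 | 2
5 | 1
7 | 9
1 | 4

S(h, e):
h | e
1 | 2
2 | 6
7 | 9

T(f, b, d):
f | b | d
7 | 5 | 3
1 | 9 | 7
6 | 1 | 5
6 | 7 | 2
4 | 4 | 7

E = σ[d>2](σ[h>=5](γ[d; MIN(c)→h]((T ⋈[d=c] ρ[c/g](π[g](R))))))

Subexpression sizes:
  T → 5
  R → 4
  π[g](R) → 4
  ρ[c/g](π[g](R)) → 4
  (T ⋈[d=c] ρ[c/g](π[g](R))) → 3
  γ[d; MIN(c)→h]((T ⋈[d=c] ρ[c/g](π[g](R)))) → 2
  σ[h>=5](γ[d; MIN(c)→h]((T ⋈[d=c] ρ[c/g](π[g](R))))) → 2
  σ[d>2](σ[h>=5](γ[d; MIN(c)→h]((T ⋈[d=c] ρ[c/g](π[g](R)))))) → 2

|E| = 2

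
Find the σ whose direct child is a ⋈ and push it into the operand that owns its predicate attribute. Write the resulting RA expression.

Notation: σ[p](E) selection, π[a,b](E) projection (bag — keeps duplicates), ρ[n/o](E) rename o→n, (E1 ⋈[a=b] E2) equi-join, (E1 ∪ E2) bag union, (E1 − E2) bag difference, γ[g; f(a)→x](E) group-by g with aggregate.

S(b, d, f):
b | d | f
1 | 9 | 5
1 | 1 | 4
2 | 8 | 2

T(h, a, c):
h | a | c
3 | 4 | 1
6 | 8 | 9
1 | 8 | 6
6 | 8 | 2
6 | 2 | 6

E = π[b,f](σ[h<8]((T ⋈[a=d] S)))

σ filters on h, owned by the left side.
E' = π[b,f]((σ[h<8](T) ⋈[a=d] S))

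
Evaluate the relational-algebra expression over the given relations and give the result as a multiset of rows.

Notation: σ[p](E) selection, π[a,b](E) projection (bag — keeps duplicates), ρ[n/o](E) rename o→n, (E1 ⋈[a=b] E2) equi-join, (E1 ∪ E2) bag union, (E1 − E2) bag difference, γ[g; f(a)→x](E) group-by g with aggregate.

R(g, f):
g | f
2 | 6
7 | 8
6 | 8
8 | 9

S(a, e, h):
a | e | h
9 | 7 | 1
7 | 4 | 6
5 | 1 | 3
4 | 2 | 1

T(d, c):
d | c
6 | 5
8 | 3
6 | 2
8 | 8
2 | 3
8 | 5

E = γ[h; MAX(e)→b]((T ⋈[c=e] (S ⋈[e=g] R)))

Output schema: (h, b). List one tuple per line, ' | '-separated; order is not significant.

Stepwise |·|:
  T → 6
  S → 4
  R → 4
  (S ⋈[e=g] R) → 2
  (T ⋈[c=e] (S ⋈[e=g] R)) → 1
  γ[h; MAX(e)→b]((T ⋈[c=e] (S ⋈[e=g] R))) → 1

== RESULT ==
h | b
1 | 2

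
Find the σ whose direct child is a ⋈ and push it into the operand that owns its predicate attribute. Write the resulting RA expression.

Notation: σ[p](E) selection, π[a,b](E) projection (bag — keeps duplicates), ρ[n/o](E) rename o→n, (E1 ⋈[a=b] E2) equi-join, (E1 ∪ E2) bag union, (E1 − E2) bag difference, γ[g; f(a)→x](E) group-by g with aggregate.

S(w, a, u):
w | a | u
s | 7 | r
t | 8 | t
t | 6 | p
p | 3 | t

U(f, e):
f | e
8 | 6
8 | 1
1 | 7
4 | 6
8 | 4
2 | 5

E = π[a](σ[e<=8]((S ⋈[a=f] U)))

σ filters on e, owned by the right side.
E' = π[a]((S ⋈[a=f] σ[e<=8](U)))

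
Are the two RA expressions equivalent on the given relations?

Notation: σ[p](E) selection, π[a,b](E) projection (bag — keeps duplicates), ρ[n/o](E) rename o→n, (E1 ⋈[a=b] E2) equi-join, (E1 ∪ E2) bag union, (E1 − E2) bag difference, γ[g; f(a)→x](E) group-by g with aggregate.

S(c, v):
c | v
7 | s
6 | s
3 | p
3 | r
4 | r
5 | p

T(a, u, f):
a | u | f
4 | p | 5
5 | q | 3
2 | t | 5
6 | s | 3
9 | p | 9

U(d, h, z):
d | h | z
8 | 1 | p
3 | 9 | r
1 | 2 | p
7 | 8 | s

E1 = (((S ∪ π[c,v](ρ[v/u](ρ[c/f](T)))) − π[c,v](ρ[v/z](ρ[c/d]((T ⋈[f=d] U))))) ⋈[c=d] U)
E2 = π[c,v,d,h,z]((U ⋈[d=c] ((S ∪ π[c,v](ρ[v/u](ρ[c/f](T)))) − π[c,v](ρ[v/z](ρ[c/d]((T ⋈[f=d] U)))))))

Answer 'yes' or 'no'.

E1 row counts bottom-up:
  S → 6
  T → 5
  ρ[c/f](T) → 5
  ρ[v/u](ρ[c/f](T)) → 5
  π[c,v](ρ[v/u](ρ[c/f](T))) → 5
  (S ∪ π[c,v](ρ[v/u](ρ[c/f](T)))) → 11
  T → 5
  U → 4
  (T ⋈[f=d] U) → 2
  ρ[c/d]((T ⋈[f=d] U)) → 2
  ρ[v/z](ρ[c/d]((T ⋈[f=d] U))) → 2
  π[c,v](ρ[v/z](ρ[c/d]((T ⋈[f=d] U)))) → 2
  ((S ∪ π[c,v](ρ[v/u](ρ[c/f](T)))) − π[c,v](ρ[v/z](ρ[c/d]((T ⋈[f=d] U))))) → 10
  U → 4
  (((S ∪ π[c,v](ρ[v/u](ρ[c/f](T)))) − π[c,v](ρ[v/z](ρ[c/d]((T ⋈[f=d] U))))) ⋈[c=d] U) → 4
E2 row counts bottom-up:
  U → 4
  S → 6
  T → 5
  ρ[c/f](T) → 5
  ρ[v/u](ρ[c/f](T)) → 5
  π[c,v](ρ[v/u](ρ[c/f](T))) → 5
  (S ∪ π[c,v](ρ[v/u](ρ[c/f](T)))) → 11
  T → 5
  U → 4
  (T ⋈[f=d] U) → 2
  ρ[c/d]((T ⋈[f=d] U)) → 2
  ρ[v/z](ρ[c/d]((T ⋈[f=d] U))) → 2
  π[c,v](ρ[v/z](ρ[c/d]((T ⋈[f=d] U)))) → 2
  ((S ∪ π[c,v](ρ[v/u](ρ[c/f](T)))) − π[c,v](ρ[v/z](ρ[c/d]((T ⋈[f=d] U))))) → 10
  (U ⋈[d=c] ((S ∪ π[c,v](ρ[v/u](ρ[c/f](T)))) − π[c,v](ρ[v/z](ρ[c/d]((T ⋈[f=d] U)))))) → 4
  π[c,v,d,h,z]((U ⋈[d=c] ((S ∪ π[c,v](ρ[v/u](ρ[c/f](T)))) − π[c,v](ρ[v/z](ρ[c/d]((T ⋈[f=d] U))))))) → 4

E1 and E2 produce the same multiset:
c | v | d | h | z
3 | p | 3 | 9 | r
3 | q | 3 | 9 | r
3 | s | 3 | 9 | r
7 | s | 7 | 8 | s

yes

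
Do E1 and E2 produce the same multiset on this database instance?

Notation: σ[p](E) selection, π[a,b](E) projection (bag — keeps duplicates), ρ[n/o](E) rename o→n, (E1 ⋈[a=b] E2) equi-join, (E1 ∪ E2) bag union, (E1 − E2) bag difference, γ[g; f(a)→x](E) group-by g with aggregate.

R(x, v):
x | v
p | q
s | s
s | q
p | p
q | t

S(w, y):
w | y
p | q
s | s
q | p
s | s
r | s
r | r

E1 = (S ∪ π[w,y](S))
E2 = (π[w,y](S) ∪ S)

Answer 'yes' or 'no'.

E1 subexpression sizes:
  S → 6
  S → 6
  π[w,y](S) → 6
  (S ∪ π[w,y](S)) → 12
E2 subexpression sizes:
  S → 6
  π[w,y](S) → 6
  S → 6
  (π[w,y](S) ∪ S) → 12

E1 and E2 produce the same multiset:
w | y
p | q
p | q
q | p
q | p
r | r
r | r
r | s
r | s
s | s
s | s
s | s
s | s

yes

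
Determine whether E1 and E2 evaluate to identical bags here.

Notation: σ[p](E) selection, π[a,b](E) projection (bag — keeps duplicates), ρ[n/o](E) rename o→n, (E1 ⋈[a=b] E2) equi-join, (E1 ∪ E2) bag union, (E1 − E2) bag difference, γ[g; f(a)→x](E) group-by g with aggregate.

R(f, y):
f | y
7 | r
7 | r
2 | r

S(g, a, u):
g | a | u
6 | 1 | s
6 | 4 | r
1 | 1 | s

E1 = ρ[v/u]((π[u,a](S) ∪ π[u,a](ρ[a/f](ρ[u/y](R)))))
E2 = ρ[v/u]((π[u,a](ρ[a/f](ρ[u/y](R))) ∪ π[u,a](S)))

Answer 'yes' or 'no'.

E1 row counts bottom-up:
  S → 3
  π[u,a](S) → 3
  R → 3
  ρ[u/y](R) → 3
  ρ[a/f](ρ[u/y](R)) → 3
  π[u,a](ρ[a/f](ρ[u/y](R))) → 3
  (π[u,a](S) ∪ π[u,a](ρ[a/f](ρ[u/y](R)))) → 6
  ρ[v/u]((π[u,a](S) ∪ π[u,a](ρ[a/f](ρ[u/y](R))))) → 6
E2 row counts bottom-up:
  R → 3
  ρ[u/y](R) → 3
  ρ[a/f](ρ[u/y](R)) → 3
  π[u,a](ρ[a/f](ρ[u/y](R))) → 3
  S → 3
  π[u,a](S) → 3
  (π[u,a](ρ[a/f](ρ[u/y](R))) ∪ π[u,a](S)) → 6
  ρ[v/u]((π[u,a](ρ[a/f](ρ[u/y](R))) ∪ π[u,a](S))) → 6

E1 and E2 produce the same multiset:
v | a
r | 2
r | 4
r | 7
r | 7
s | 1
s | 1

yes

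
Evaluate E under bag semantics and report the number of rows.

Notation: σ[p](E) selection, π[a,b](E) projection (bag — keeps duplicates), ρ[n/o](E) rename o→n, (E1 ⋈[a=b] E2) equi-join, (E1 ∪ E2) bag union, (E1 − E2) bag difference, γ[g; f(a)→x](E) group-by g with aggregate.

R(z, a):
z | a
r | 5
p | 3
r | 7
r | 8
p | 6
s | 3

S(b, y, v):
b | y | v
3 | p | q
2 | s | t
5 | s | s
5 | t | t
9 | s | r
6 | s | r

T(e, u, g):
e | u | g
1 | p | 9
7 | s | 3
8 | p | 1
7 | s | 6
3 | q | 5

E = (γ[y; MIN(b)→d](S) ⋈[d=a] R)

Stepwise |·|:
  S → 6
  γ[y; MIN(b)→d](S) → 3
  R → 6
  (γ[y; MIN(b)→d](S) ⋈[d=a] R) → 3

|E| = 3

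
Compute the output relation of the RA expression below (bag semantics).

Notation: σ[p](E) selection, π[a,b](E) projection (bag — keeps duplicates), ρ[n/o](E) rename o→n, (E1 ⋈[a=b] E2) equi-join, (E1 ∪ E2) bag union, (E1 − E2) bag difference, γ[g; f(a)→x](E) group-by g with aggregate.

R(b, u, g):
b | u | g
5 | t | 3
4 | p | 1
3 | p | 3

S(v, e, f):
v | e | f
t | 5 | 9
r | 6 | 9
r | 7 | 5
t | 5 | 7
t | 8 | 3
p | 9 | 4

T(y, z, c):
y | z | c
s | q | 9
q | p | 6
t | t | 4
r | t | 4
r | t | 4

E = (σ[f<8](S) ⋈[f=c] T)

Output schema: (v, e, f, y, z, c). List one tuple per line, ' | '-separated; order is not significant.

Stepwise |·|:
  S → 6
  σ[f<8](S) → 4
  T → 5
  (σ[f<8](S) ⋈[f=c] T) → 3

== RESULT ==
v | e | f | y | z | c
p | 9 | 4 | r | t | 4
p | 9 | 4 | r | t | 4
p | 9 | 4 | t | t | 4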